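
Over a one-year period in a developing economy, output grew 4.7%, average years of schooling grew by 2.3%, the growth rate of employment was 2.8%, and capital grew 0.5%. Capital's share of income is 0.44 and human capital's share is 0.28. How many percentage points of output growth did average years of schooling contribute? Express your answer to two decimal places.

Contribution = share × growth = 0.28 × 2.3 = 0.644 pp.

0.64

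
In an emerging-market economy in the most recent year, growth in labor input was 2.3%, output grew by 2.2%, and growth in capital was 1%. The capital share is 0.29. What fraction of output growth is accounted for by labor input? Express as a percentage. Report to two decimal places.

Labor input accounted for 74.23% of growth.

Labor's share = 1 − 0.29 = 0.71.
Labor input contributed 0.71 × 2.3 = 1.633 pp.
Share of growth = 1.633 / 2.2 × 100 = 74.2273%.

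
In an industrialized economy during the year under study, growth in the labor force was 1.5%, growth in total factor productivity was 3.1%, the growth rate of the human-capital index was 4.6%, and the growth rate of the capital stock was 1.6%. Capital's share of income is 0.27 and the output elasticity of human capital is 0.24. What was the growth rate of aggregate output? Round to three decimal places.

5.371%

Labor's share = 1 − 0.27 − 0.24 = 0.49.
The capital stock: 0.27 × 1.6 = 0.432 pp.
The human-capital index: 0.24 × 4.6 = 1.104 pp.
The labor force: 0.49 × 1.5 = 0.735 pp.
Output growth = 3.1 + 2.271 = 5.371%.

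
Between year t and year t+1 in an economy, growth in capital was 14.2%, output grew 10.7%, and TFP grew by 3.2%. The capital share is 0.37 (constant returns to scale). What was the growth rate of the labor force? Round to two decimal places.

3.57%

Labor's share = 1 − 0.37 = 0.63.
gY = gA + 0.37×14.2 + 0.63×g.
0.63×g = 10.7 − 3.2 − 5.254 = 2.246.
g = 2.246 / 0.63 = 3.5651%.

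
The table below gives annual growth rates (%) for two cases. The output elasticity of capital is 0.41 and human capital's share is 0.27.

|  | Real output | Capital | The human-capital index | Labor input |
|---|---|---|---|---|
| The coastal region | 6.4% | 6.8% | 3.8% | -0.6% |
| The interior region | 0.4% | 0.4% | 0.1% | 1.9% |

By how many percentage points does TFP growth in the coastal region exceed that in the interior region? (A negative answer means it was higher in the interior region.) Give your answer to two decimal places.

3.18 percentage points

Labor's share = 1 − 0.41 − 0.27 = 0.32.
The coastal region: TFP = 6.4 − 2.788 − 1.026 + 0.192 = 2.778%.
The interior region: TFP = 0.4 − 0.164 − 0.027 − 0.608 = -0.399%.
Difference = 2.778 − (-0.399) = 3.177 pp.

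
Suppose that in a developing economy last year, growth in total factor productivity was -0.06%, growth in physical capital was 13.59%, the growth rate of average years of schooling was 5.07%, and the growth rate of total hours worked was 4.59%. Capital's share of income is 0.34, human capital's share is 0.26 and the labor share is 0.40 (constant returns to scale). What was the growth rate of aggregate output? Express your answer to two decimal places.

Aggregate output grew 7.71%.

Labor's share = 1 − 0.34 − 0.26 = 0.4.
Physical capital: 0.34 × 13.59 = 4.6206 pp.
Average years of schooling: 0.26 × 5.07 = 1.3182 pp.
Total hours worked: 0.4 × 4.59 = 1.836 pp.
Output growth = -0.06 + 7.7748 = 7.7148%.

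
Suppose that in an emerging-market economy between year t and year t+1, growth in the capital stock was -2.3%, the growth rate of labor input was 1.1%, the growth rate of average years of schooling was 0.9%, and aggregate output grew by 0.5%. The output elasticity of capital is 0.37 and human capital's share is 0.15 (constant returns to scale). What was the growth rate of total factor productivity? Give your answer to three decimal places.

0.688%

Labor's share = 1 − 0.37 − 0.15 = 0.48.
The capital stock: 0.37 × (-2.3) = -0.851 pp.
Average years of schooling: 0.15 × 0.9 = 0.135 pp.
Labor input: 0.48 × 1.1 = 0.528 pp.
TFP growth = 0.5 + 0.188 = 0.688%.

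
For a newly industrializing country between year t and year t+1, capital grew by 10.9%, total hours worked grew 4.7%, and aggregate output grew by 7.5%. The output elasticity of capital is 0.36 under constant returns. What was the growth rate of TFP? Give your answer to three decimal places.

Labor's share = 1 − 0.36 = 0.64.
Capital: 0.36 × 10.9 = 3.924 pp.
Total hours worked: 0.64 × 4.7 = 3.008 pp.
TFP growth = 7.5 − 6.932 = 0.568%.

0.568%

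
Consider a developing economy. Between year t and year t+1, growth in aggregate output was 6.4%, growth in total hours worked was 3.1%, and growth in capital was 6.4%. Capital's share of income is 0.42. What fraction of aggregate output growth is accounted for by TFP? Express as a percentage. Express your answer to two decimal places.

TFP accounted for 29.91% of growth.

Labor's share = 1 − 0.42 = 0.58.
Capital: 0.42 × 6.4 = 2.688 pp.
Total hours worked: 0.58 × 3.1 = 1.798 pp.
TFP growth = 6.4 − 4.486 = 1.914%.
TFP share of growth = 1.914 / 6.4 × 100 = 29.9063%.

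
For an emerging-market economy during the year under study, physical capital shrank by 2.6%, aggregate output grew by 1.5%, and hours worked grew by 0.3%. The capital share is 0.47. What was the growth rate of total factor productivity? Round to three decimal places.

Labor's share = 1 − 0.47 = 0.53.
Physical capital: 0.47 × (-2.6) = -1.222 pp.
Hours worked: 0.53 × 0.3 = 0.159 pp.
TFP growth = 1.5 + 1.063 = 2.563%.

2.563%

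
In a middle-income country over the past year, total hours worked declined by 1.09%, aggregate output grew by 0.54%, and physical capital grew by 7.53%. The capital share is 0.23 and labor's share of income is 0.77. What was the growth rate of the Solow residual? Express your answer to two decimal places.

-0.35%

Labor's share = 1 − 0.23 = 0.77.
Physical capital: 0.23 × 7.53 = 1.7319 pp.
Total hours worked: 0.77 × (-1.09) = -0.8393 pp.
TFP growth = 0.54 − 0.8926 = -0.3526%.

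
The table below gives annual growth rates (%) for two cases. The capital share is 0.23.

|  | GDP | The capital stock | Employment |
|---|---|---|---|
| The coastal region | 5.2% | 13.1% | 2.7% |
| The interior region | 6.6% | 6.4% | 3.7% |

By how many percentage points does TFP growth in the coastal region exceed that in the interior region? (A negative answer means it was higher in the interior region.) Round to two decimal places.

-2.17 percentage points

Labor's share = 1 − 0.23 = 0.77.
The coastal region: TFP = 5.2 − 3.013 − 2.079 = 0.108%.
The interior region: TFP = 6.6 − 1.472 − 2.849 = 2.279%.
Difference = 0.108 − (2.279) = -2.171 pp.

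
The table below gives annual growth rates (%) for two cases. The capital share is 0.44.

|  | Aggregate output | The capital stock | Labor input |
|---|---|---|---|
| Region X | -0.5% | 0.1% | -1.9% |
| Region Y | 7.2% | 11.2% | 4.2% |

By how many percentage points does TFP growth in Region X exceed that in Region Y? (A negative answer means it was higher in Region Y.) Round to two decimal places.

0.60 percentage points

Labor's share = 1 − 0.44 = 0.56.
Region X: TFP = -0.5 − 0.044 + 1.064 = 0.52%.
Region Y: TFP = 7.2 − 4.928 − 2.352 = -0.08%.
Difference = 0.52 − (-0.08) = 0.6 pp.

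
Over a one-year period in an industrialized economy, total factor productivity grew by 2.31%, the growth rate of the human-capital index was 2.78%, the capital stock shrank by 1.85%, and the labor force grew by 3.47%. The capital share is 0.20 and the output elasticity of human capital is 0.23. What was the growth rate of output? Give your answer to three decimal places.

Labor's share = 1 − 0.2 − 0.23 = 0.57.
The capital stock: 0.2 × (-1.85) = -0.37 pp.
The human-capital index: 0.23 × 2.78 = 0.6394 pp.
The labor force: 0.57 × 3.47 = 1.9779 pp.
Output growth = 2.31 + 2.2473 = 4.5573%.

4.557%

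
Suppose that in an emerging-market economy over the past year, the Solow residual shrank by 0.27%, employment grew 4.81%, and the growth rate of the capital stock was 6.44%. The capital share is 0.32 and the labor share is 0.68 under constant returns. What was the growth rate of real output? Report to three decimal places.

Labor's share = 1 − 0.32 = 0.68.
The capital stock: 0.32 × 6.44 = 2.0608 pp.
Employment: 0.68 × 4.81 = 3.2708 pp.
Output growth = -0.27 + 5.3316 = 5.0616%.

5.062%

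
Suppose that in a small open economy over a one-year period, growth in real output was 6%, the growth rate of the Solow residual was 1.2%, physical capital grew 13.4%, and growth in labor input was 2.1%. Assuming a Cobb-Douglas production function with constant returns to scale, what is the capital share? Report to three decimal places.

The capital share is 0.239.

gY = gA + α·gK + (1−α)·gL, so gY − gA − gL = α(gK − gL).
6 − 1.2 − 2.1 = α × (13.4 − 2.1).
2.7 = 11.3 α, so α = 0.23894.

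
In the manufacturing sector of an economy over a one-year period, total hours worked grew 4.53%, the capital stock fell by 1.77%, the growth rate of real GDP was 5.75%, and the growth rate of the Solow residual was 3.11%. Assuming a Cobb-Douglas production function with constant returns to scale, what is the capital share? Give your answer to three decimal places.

α = 0.300

gY = gA + α·gK + (1−α)·gL, so gY − gA − gL = α(gK − gL).
5.75 − 3.11 − 4.53 = α × (-1.77 − 4.53).
-1.89 = -6.3 α, so α = 0.3.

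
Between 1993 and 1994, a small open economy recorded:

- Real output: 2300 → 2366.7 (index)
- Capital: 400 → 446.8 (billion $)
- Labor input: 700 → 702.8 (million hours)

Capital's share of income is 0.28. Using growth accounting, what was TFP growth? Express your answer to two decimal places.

Real output growth = (2366.7 − 2300) / 2300 = 2.9%.
Capital growth = (446.8 − 400) / 400 = 11.7%.
Labor input growth = (702.8 − 700) / 700 = 0.4%.
Labor's share = 1 − 0.28 = 0.72.
Capital: 0.28 × 11.7 = 3.276 pp.
Labor input: 0.72 × 0.4 = 0.288 pp.
TFP growth = 2.9 − 3.564 = -0.664%.

-0.66%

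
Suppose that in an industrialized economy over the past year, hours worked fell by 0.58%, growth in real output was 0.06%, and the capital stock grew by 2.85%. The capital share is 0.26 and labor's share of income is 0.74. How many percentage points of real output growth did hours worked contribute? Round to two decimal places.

Labor's share = 1 − 0.26 = 0.74.
Contribution = share × growth = 0.74 × (-0.58) = -0.4292 pp.

-0.43 pp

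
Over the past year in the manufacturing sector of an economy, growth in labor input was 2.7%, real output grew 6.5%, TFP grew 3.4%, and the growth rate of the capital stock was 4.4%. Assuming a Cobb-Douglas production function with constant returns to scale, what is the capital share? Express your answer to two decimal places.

α = 0.24

gY = gA + α·gK + (1−α)·gL, so gY − gA − gL = α(gK − gL).
6.5 − 3.4 − 2.7 = α × (4.4 − 2.7).
0.4 = 1.7 α, so α = 0.2353.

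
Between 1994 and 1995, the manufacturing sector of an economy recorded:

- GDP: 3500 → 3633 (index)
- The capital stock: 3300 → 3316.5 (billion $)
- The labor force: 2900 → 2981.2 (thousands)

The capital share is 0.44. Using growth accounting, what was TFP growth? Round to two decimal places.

GDP growth = (3633 − 3500) / 3500 = 3.8%.
The capital stock growth = (3316.5 − 3300) / 3300 = 0.5%.
The labor force growth = (2981.2 − 2900) / 2900 = 2.8%.
Labor's share = 1 − 0.44 = 0.56.
The capital stock: 0.44 × 0.5 = 0.22 pp.
The labor force: 0.56 × 2.8 = 1.568 pp.
TFP growth = 3.8 − 1.788 = 2.012%.

2.01%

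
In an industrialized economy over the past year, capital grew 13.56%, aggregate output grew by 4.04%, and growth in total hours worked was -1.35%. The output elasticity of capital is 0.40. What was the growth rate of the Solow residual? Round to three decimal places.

Labor's share = 1 − 0.4 = 0.6.
Capital: 0.4 × 13.56 = 5.424 pp.
Total hours worked: 0.6 × (-1.35) = -0.81 pp.
TFP growth = 4.04 − 4.614 = -0.574%.

-0.574%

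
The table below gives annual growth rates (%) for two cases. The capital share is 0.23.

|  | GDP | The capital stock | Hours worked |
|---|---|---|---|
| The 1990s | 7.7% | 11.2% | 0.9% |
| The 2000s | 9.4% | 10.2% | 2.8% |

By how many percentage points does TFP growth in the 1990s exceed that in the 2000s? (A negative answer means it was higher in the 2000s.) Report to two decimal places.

Labor's share = 1 − 0.23 = 0.77.
The 1990s: TFP = 7.7 − 2.576 − 0.693 = 4.431%.
The 2000s: TFP = 9.4 − 2.346 − 2.156 = 4.898%.
Difference = 4.431 − (4.898) = -0.467 pp.

-0.47 percentage points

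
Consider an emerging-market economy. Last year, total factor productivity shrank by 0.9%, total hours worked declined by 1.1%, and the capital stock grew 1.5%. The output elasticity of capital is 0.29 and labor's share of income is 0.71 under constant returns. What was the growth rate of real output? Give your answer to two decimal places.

-1.25%

Labor's share = 1 − 0.29 = 0.71.
The capital stock: 0.29 × 1.5 = 0.435 pp.
Total hours worked: 0.71 × (-1.1) = -0.781 pp.
Output growth = -0.9 + (-0.346) = -1.246%.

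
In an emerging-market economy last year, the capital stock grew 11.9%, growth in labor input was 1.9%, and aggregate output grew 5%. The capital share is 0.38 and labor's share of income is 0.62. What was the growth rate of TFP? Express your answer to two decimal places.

Labor's share = 1 − 0.38 = 0.62.
The capital stock: 0.38 × 11.9 = 4.522 pp.
Labor input: 0.62 × 1.9 = 1.178 pp.
TFP growth = 5 − 5.7 = -0.7%.

-0.70%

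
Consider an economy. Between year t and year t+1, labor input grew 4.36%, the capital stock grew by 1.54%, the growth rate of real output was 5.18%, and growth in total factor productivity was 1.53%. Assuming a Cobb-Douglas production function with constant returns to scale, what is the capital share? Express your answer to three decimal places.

gY = gA + α·gK + (1−α)·gL, so gY − gA − gL = α(gK − gL).
5.18 − 1.53 − 4.36 = α × (1.54 − 4.36).
-0.71 = -2.82 α, so α = 0.25177.

α = 0.252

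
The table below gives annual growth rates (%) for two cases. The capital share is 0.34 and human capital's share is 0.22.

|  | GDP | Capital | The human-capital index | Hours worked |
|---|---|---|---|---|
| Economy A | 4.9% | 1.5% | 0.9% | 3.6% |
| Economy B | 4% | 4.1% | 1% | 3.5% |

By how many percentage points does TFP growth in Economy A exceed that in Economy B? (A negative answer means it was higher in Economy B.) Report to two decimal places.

1.76 percentage points

Labor's share = 1 − 0.34 − 0.22 = 0.44.
Economy A: TFP = 4.9 − 0.51 − 0.198 − 1.584 = 2.608%.
Economy B: TFP = 4 − 1.394 − 0.22 − 1.54 = 0.846%.
Difference = 2.608 − (0.846) = 1.762 pp.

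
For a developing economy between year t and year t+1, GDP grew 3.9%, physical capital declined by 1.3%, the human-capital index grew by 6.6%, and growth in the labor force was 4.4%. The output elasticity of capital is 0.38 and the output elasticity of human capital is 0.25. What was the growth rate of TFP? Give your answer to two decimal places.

Labor's share = 1 − 0.38 − 0.25 = 0.37.
Physical capital: 0.38 × (-1.3) = -0.494 pp.
The human-capital index: 0.25 × 6.6 = 1.65 pp.
The labor force: 0.37 × 4.4 = 1.628 pp.
TFP growth = 3.9 − 2.784 = 1.116%.

TFP grew 1.12%.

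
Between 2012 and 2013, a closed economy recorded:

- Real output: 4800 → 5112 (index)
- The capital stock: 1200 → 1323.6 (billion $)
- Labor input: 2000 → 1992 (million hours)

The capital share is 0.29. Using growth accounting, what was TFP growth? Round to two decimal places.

Real output growth = (5112 − 4800) / 4800 = 6.5%.
The capital stock growth = (1323.6 − 1200) / 1200 = 10.3%.
Labor input growth = (1992 − 2000) / 2000 = -0.4%.
Labor's share = 1 − 0.29 = 0.71.
The capital stock: 0.29 × 10.3 = 2.987 pp.
Labor input: 0.71 × (-0.4) = -0.284 pp.
TFP growth = 6.5 − 2.703 = 3.797%.

TFP growth was 3.80%.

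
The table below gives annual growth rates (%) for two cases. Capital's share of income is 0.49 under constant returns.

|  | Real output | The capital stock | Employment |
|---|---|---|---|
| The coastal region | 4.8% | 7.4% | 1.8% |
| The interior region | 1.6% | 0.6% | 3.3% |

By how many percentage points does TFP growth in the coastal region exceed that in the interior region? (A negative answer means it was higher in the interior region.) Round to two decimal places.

0.63 percentage points

Labor's share = 1 − 0.49 = 0.51.
The coastal region: TFP = 4.8 − 3.626 − 0.918 = 0.256%.
The interior region: TFP = 1.6 − 0.294 − 1.683 = -0.377%.
Difference = 0.256 − (-0.377) = 0.633 pp.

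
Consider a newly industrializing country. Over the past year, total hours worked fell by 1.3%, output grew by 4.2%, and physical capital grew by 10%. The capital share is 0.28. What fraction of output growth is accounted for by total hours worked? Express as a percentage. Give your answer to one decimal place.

Total hours worked accounted for -22.3% of growth.

Labor's share = 1 − 0.28 = 0.72.
Total hours worked contributed 0.72 × (-1.3) = -0.936 pp.
Share of growth = -0.936 / 4.2 × 100 = -22.286%.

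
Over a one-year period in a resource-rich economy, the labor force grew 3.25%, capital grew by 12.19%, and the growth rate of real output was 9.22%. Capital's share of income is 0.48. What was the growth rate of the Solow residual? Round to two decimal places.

Labor's share = 1 − 0.48 = 0.52.
Capital: 0.48 × 12.19 = 5.8512 pp.
The labor force: 0.52 × 3.25 = 1.69 pp.
TFP growth = 9.22 − 7.5412 = 1.6788%.

1.68%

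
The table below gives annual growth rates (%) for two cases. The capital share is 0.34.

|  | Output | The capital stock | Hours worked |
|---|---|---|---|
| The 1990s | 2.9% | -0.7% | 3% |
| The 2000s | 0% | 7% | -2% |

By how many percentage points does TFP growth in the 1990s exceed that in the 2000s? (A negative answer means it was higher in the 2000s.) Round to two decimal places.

Labor's share = 1 − 0.34 = 0.66.
The 1990s: TFP = 2.9 + 0.238 − 1.98 = 1.158%.
The 2000s: TFP = 0 − 2.38 + 1.32 = -1.06%.
Difference = 1.158 − (-1.06) = 2.218 pp.

2.22 percentage points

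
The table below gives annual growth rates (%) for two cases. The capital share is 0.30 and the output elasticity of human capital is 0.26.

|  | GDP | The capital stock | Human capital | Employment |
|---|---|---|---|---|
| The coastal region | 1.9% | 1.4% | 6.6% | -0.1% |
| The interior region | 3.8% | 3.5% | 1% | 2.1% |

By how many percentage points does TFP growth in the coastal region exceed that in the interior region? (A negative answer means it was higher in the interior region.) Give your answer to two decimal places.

-1.76 percentage points

Labor's share = 1 − 0.3 − 0.26 = 0.44.
The coastal region: TFP = 1.9 − 0.42 − 1.716 + 0.044 = -0.192%.
The interior region: TFP = 3.8 − 1.05 − 0.26 − 0.924 = 1.566%.
Difference = -0.192 − (1.566) = -1.758 pp.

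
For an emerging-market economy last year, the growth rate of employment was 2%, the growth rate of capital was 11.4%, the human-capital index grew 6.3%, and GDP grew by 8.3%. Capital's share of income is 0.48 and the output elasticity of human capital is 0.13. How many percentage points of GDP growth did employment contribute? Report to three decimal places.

Labor's share = 1 − 0.48 − 0.13 = 0.39.
Contribution = share × growth = 0.39 × 2 = 0.78 pp.

0.780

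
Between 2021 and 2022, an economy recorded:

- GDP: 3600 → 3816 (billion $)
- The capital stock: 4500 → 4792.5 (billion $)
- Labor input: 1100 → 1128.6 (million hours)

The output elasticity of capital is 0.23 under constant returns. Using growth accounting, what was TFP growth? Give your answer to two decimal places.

2.50%

GDP growth = (3816 − 3600) / 3600 = 6%.
The capital stock growth = (4792.5 − 4500) / 4500 = 6.5%.
Labor input growth = (1128.6 − 1100) / 1100 = 2.6%.
Labor's share = 1 − 0.23 = 0.77.
The capital stock: 0.23 × 6.5 = 1.495 pp.
Labor input: 0.77 × 2.6 = 2.002 pp.
TFP growth = 6 − 3.497 = 2.503%.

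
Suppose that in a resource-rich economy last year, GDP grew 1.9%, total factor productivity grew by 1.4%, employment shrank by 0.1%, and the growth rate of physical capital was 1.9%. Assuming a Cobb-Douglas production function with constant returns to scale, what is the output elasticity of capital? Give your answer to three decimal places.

gY = gA + α·gK + (1−α)·gL, so gY − gA − gL = α(gK − gL).
1.9 − 1.4 + 0.1 = α × (1.9 − (-0.1)).
0.6 = 2 α, so α = 0.3.

The output elasticity of capital is 0.300.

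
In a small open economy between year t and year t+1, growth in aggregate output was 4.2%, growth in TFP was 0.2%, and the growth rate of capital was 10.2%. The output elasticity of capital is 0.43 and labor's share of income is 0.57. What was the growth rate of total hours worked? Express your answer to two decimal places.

-0.68%

Labor's share = 1 − 0.43 = 0.57.
gY = gA + 0.43×10.2 + 0.57×g.
0.57×g = 4.2 − 0.2 − 4.386 = -0.386.
g = -0.386 / 0.57 = -0.6772%.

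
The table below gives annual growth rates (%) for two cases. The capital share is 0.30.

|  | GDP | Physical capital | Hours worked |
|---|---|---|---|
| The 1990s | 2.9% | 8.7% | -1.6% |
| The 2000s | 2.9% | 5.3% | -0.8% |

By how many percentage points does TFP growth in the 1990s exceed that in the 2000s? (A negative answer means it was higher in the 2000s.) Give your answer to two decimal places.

Labor's share = 1 − 0.3 = 0.7.
The 1990s: TFP = 2.9 − 2.61 + 1.12 = 1.41%.
The 2000s: TFP = 2.9 − 1.59 + 0.56 = 1.87%.
Difference = 1.41 − (1.87) = -0.46 pp.

-0.46 percentage points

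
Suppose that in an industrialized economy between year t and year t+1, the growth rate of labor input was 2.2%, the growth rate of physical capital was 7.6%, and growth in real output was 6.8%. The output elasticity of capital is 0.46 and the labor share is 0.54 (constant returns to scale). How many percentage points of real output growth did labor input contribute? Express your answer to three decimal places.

Labor's share = 1 − 0.46 = 0.54.
Contribution = share × growth = 0.54 × 2.2 = 1.188 pp.

1.188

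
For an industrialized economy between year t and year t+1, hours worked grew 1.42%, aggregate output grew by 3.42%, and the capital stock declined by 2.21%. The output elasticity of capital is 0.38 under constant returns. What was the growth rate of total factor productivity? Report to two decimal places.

Labor's share = 1 − 0.38 = 0.62.
The capital stock: 0.38 × (-2.21) = -0.8398 pp.
Hours worked: 0.62 × 1.42 = 0.8804 pp.
TFP growth = 3.42 − 0.0406 = 3.3794%.

3.38%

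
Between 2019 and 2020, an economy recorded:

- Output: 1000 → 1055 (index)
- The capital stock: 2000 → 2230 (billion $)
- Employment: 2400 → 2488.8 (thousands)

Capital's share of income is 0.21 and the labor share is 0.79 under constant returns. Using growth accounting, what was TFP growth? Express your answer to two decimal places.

0.16%

Output growth = (1055 − 1000) / 1000 = 5.5%.
The capital stock growth = (2230 − 2000) / 2000 = 11.5%.
Employment growth = (2488.8 − 2400) / 2400 = 3.7%.
Labor's share = 1 − 0.21 = 0.79.
The capital stock: 0.21 × 11.5 = 2.415 pp.
Employment: 0.79 × 3.7 = 2.923 pp.
TFP growth = 5.5 − 5.338 = 0.162%.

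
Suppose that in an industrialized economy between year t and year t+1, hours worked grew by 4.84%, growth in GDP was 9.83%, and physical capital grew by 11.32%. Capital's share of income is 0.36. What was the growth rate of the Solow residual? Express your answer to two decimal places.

Labor's share = 1 − 0.36 = 0.64.
Physical capital: 0.36 × 11.32 = 4.0752 pp.
Hours worked: 0.64 × 4.84 = 3.0976 pp.
TFP growth = 9.83 − 7.1728 = 2.6572%.

2.66%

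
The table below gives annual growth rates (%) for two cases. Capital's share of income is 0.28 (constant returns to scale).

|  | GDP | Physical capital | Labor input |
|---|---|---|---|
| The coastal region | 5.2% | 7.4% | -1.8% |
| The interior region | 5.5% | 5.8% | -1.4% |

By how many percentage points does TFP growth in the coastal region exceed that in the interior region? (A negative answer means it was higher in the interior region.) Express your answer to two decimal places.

Labor's share = 1 − 0.28 = 0.72.
The coastal region: TFP = 5.2 − 2.072 + 1.296 = 4.424%.
The interior region: TFP = 5.5 − 1.624 + 1.008 = 4.884%.
Difference = 4.424 − (4.884) = -0.46 pp.

-0.46 percentage points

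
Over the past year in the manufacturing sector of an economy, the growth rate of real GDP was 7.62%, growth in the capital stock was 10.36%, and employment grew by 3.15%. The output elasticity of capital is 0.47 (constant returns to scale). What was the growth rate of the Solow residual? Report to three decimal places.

Labor's share = 1 − 0.47 = 0.53.
The capital stock: 0.47 × 10.36 = 4.8692 pp.
Employment: 0.53 × 3.15 = 1.6695 pp.
TFP growth = 7.62 − 6.5387 = 1.0813%.

The Solow residual growth was 1.081%.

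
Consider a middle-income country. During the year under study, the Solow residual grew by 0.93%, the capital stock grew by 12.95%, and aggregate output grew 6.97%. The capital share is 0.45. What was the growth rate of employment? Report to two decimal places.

Labor's share = 1 − 0.45 = 0.55.
gY = gA + 0.45×12.95 + 0.55×g.
0.55×g = 6.97 − 0.93 − 5.8275 = 0.2125.
g = 0.2125 / 0.55 = 0.3864%.

0.39%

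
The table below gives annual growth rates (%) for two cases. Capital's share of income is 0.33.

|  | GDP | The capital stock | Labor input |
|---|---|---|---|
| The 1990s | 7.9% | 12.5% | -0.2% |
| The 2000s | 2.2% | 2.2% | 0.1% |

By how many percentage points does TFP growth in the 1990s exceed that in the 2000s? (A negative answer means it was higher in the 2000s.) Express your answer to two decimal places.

2.50 percentage points

Labor's share = 1 − 0.33 = 0.67.
The 1990s: TFP = 7.9 − 4.125 + 0.134 = 3.909%.
The 2000s: TFP = 2.2 − 0.726 − 0.067 = 1.407%.
Difference = 3.909 − (1.407) = 2.502 pp.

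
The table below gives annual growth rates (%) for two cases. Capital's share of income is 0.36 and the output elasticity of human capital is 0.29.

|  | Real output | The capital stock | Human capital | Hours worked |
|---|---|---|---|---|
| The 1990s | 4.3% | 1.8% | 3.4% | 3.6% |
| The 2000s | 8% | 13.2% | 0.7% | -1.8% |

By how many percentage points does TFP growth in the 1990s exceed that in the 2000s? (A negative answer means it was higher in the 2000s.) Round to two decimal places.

-2.27 percentage points

Labor's share = 1 − 0.36 − 0.29 = 0.35.
The 1990s: TFP = 4.3 − 0.648 − 0.986 − 1.26 = 1.406%.
The 2000s: TFP = 8 − 4.752 − 0.203 + 0.63 = 3.675%.
Difference = 1.406 − (3.675) = -2.269 pp.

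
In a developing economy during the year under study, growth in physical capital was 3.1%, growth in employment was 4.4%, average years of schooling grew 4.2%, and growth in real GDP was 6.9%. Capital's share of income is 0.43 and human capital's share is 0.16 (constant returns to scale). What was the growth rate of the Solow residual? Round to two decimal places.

3.09%

Labor's share = 1 − 0.43 − 0.16 = 0.41.
Physical capital: 0.43 × 3.1 = 1.333 pp.
Average years of schooling: 0.16 × 4.2 = 0.672 pp.
Employment: 0.41 × 4.4 = 1.804 pp.
TFP growth = 6.9 − 3.809 = 3.091%.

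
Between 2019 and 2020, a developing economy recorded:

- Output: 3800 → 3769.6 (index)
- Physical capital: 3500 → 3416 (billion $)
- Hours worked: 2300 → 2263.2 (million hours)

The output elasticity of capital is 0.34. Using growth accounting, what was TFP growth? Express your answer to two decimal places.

TFP grew 1.07%.

Output growth = (3769.6 − 3800) / 3800 = -0.8%.
Physical capital growth = (3416 − 3500) / 3500 = -2.4%.
Hours worked growth = (2263.2 − 2300) / 2300 = -1.6%.
Labor's share = 1 − 0.34 = 0.66.
Physical capital: 0.34 × (-2.4) = -0.816 pp.
Hours worked: 0.66 × (-1.6) = -1.056 pp.
TFP growth = -0.8 + 1.872 = 1.072%.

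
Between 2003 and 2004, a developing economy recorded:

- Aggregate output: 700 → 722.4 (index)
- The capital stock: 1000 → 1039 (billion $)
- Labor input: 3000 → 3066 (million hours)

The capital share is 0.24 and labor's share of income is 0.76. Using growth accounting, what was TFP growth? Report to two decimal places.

Aggregate output growth = (722.4 − 700) / 700 = 3.2%.
The capital stock growth = (1039 − 1000) / 1000 = 3.9%.
Labor input growth = (3066 − 3000) / 3000 = 2.2%.
Labor's share = 1 − 0.24 = 0.76.
The capital stock: 0.24 × 3.9 = 0.936 pp.
Labor input: 0.76 × 2.2 = 1.672 pp.
TFP growth = 3.2 − 2.608 = 0.592%.

TFP growth was 0.59%.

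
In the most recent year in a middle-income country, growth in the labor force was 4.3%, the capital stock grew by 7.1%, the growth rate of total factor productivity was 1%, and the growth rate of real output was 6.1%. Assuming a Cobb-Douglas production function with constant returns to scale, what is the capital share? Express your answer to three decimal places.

gY = gA + α·gK + (1−α)·gL, so gY − gA − gL = α(gK − gL).
6.1 − 1 − 4.3 = α × (7.1 − 4.3).
0.8 = 2.8 α, so α = 0.28571.

The capital share is 0.286.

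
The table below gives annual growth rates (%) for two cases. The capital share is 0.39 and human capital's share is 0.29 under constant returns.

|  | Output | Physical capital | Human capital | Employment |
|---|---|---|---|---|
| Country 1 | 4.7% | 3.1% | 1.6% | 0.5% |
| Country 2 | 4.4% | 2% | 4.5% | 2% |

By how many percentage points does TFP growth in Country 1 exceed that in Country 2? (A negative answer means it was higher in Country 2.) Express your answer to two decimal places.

1.19 percentage points

Labor's share = 1 − 0.39 − 0.29 = 0.32.
Country 1: TFP = 4.7 − 1.209 − 0.464 − 0.16 = 2.867%.
Country 2: TFP = 4.4 − 0.78 − 1.305 − 0.64 = 1.675%.
Difference = 2.867 − (1.675) = 1.192 pp.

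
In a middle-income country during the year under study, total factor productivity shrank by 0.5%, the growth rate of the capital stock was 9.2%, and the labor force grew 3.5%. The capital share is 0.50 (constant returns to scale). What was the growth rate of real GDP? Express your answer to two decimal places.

Labor's share = 1 − 0.5 = 0.5.
The capital stock: 0.5 × 9.2 = 4.6 pp.
The labor force: 0.5 × 3.5 = 1.75 pp.
Output growth = -0.5 + 6.35 = 5.85%.

5.85%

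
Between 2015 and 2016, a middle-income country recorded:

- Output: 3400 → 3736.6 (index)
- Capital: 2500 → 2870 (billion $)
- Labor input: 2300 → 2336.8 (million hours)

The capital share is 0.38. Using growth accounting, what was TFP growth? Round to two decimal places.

3.28%

Output growth = (3736.6 − 3400) / 3400 = 9.9%.
Capital growth = (2870 − 2500) / 2500 = 14.8%.
Labor input growth = (2336.8 − 2300) / 2300 = 1.6%.
Labor's share = 1 − 0.38 = 0.62.
Capital: 0.38 × 14.8 = 5.624 pp.
Labor input: 0.62 × 1.6 = 0.992 pp.
TFP growth = 9.9 − 6.616 = 3.284%.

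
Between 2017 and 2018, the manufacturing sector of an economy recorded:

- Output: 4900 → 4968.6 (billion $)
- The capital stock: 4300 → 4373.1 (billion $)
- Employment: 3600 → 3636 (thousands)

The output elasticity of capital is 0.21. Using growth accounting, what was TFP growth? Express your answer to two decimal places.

Output growth = (4968.6 − 4900) / 4900 = 1.4%.
The capital stock growth = (4373.1 − 4300) / 4300 = 1.7%.
Employment growth = (3636 − 3600) / 3600 = 1%.
Labor's share = 1 − 0.21 = 0.79.
The capital stock: 0.21 × 1.7 = 0.357 pp.
Employment: 0.79 × 1 = 0.79 pp.
TFP growth = 1.4 − 1.147 = 0.253%.

0.25%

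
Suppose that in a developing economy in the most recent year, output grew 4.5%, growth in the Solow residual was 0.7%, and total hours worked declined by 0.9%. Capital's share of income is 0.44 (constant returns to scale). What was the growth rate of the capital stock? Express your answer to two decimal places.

Labor's share = 1 − 0.44 = 0.56.
gY = gA + 0.56×(-0.9) + 0.44×g.
0.44×g = 4.5 − 0.7 + 0.504 = 4.304.
g = 4.304 / 0.44 = 9.7818%.

9.78%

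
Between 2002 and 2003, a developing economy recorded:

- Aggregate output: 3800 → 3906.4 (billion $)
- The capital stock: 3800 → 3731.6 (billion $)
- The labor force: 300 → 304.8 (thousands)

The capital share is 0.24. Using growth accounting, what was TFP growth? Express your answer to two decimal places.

2.02%

Aggregate output growth = (3906.4 − 3800) / 3800 = 2.8%.
The capital stock growth = (3731.6 − 3800) / 3800 = -1.8%.
The labor force growth = (304.8 − 300) / 300 = 1.6%.
Labor's share = 1 − 0.24 = 0.76.
The capital stock: 0.24 × (-1.8) = -0.432 pp.
The labor force: 0.76 × 1.6 = 1.216 pp.
TFP growth = 2.8 − 0.784 = 2.016%.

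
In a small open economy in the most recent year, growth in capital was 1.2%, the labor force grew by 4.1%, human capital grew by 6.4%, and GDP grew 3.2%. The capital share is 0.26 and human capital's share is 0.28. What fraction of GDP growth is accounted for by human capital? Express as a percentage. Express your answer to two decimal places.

Human capital accounted for 56.00% of growth.

Human capital contributed 0.28 × 6.4 = 1.792 pp.
Share of growth = 1.792 / 3.2 × 100 = 56%.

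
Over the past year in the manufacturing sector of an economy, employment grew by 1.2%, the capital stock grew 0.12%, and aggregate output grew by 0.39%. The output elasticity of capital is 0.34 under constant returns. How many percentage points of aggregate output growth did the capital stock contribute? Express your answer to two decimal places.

0.04

Contribution = share × growth = 0.34 × 0.12 = 0.0408 pp.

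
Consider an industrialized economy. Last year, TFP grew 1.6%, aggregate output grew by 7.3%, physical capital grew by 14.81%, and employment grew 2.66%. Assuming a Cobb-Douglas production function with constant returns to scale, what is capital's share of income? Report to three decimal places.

gY = gA + α·gK + (1−α)·gL, so gY − gA − gL = α(gK − gL).
7.3 − 1.6 − 2.66 = α × (14.81 − 2.66).
3.04 = 12.15 α, so α = 0.25021.

0.250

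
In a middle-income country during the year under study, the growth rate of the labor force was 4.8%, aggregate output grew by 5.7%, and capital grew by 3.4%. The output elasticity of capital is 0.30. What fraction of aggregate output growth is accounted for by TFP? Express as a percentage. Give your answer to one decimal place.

Labor's share = 1 − 0.3 = 0.7.
Capital: 0.3 × 3.4 = 1.02 pp.
The labor force: 0.7 × 4.8 = 3.36 pp.
TFP growth = 5.7 − 4.38 = 1.32%.
TFP share of growth = 1.32 / 5.7 × 100 = 23.158%.

23.2%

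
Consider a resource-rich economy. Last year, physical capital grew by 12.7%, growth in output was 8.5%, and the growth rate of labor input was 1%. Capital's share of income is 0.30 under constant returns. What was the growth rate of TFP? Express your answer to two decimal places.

Labor's share = 1 − 0.3 = 0.7.
Physical capital: 0.3 × 12.7 = 3.81 pp.
Labor input: 0.7 × 1 = 0.7 pp.
TFP growth = 8.5 − 4.51 = 3.99%.

3.99%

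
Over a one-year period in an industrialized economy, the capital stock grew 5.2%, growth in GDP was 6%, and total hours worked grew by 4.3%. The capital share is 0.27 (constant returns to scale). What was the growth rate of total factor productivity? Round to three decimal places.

Total factor productivity grew 1.457%.

Labor's share = 1 − 0.27 = 0.73.
The capital stock: 0.27 × 5.2 = 1.404 pp.
Total hours worked: 0.73 × 4.3 = 3.139 pp.
TFP growth = 6 − 4.543 = 1.457%.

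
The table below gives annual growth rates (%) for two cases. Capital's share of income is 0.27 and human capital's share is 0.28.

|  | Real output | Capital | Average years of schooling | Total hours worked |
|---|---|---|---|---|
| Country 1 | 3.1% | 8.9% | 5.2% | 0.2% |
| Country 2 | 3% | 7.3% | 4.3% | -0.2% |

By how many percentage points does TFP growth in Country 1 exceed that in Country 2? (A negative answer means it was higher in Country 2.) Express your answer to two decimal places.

-0.76 percentage points

Labor's share = 1 − 0.27 − 0.28 = 0.45.
Country 1: TFP = 3.1 − 2.403 − 1.456 − 0.09 = -0.849%.
Country 2: TFP = 3 − 1.971 − 1.204 + 0.09 = -0.085%.
Difference = -0.849 − (-0.085) = -0.764 pp.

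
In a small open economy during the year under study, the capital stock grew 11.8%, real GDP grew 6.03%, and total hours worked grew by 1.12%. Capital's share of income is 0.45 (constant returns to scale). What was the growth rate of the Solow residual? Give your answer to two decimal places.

Labor's share = 1 − 0.45 = 0.55.
The capital stock: 0.45 × 11.8 = 5.31 pp.
Total hours worked: 0.55 × 1.12 = 0.616 pp.
TFP growth = 6.03 − 5.926 = 0.104%.

0.10%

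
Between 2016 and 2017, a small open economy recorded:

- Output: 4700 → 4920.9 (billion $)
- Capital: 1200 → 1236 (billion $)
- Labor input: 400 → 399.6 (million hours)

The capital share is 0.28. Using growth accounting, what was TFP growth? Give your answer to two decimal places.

Output growth = (4920.9 − 4700) / 4700 = 4.7%.
Capital growth = (1236 − 1200) / 1200 = 3%.
Labor input growth = (399.6 − 400) / 400 = -0.1%.
Labor's share = 1 − 0.28 = 0.72.
Capital: 0.28 × 3 = 0.84 pp.
Labor input: 0.72 × (-0.1) = -0.072 pp.
TFP growth = 4.7 − 0.768 = 3.932%.

TFP grew 3.93%.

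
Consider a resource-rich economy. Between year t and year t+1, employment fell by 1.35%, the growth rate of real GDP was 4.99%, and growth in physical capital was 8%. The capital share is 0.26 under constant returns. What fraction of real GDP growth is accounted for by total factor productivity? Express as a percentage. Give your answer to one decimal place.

Labor's share = 1 − 0.26 = 0.74.
Physical capital: 0.26 × 8 = 2.08 pp.
Employment: 0.74 × (-1.35) = -0.999 pp.
TFP growth = 4.99 − 1.081 = 3.909%.
TFP share of growth = 3.909 / 4.99 × 100 = 78.337%.

Total factor productivity accounted for 78.3% of growth.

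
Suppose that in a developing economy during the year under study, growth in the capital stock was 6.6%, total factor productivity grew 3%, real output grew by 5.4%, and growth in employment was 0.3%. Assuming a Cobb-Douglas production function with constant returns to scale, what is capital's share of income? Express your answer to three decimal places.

gY = gA + α·gK + (1−α)·gL, so gY − gA − gL = α(gK − gL).
5.4 − 3 − 0.3 = α × (6.6 − 0.3).
2.1 = 6.3 α, so α = 0.33333.

0.333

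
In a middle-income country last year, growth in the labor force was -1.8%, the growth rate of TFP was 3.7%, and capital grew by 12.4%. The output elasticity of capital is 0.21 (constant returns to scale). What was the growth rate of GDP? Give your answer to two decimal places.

Labor's share = 1 − 0.21 = 0.79.
Capital: 0.21 × 12.4 = 2.604 pp.
The labor force: 0.79 × (-1.8) = -1.422 pp.
Output growth = 3.7 + 1.182 = 4.882%.

4.88%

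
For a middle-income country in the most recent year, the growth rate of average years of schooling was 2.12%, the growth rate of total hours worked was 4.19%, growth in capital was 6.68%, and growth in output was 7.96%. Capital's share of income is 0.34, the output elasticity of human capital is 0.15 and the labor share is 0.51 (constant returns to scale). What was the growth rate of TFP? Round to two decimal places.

TFP growth was 3.23%.

Labor's share = 1 − 0.34 − 0.15 = 0.51.
Capital: 0.34 × 6.68 = 2.2712 pp.
Average years of schooling: 0.15 × 2.12 = 0.318 pp.
Total hours worked: 0.51 × 4.19 = 2.1369 pp.
TFP growth = 7.96 − 4.7261 = 3.2339%.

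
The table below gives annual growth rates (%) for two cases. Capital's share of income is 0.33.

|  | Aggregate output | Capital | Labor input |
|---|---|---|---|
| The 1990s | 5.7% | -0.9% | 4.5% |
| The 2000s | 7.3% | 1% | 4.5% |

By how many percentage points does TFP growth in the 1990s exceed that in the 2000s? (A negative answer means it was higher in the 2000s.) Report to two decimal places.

-0.97 percentage points

Labor's share = 1 − 0.33 = 0.67.
The 1990s: TFP = 5.7 + 0.297 − 3.015 = 2.982%.
The 2000s: TFP = 7.3 − 0.33 − 3.015 = 3.955%.
Difference = 2.982 − (3.955) = -0.973 pp.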